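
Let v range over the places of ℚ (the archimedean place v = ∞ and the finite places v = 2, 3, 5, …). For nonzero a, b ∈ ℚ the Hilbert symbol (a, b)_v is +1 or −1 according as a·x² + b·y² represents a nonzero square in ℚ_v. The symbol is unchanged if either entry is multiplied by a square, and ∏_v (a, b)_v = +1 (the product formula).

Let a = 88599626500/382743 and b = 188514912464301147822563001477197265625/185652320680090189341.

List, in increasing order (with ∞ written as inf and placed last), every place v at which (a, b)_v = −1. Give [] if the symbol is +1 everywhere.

Mod squares: a ≡ 8855, b ≡ 26565. Check v ∈ {∞, 2, 3, 5, 7, 11, 13, 17, 23, 37, 41, 43}.
v=3: a=3^-2·(≡2), b=3^-3·(≡2) mod 3; (2|3)=-1, (2|3)=-1; (−1)^{-2·-3·1}·(-1)^-3·(-1)^-2 = -1.
v=11: a=11^1·(≡10), b=11^3·(≡10) mod 11; (10|11)=-1, (10|11)=-1; (−1)^{1·3·5}·(-1)^3·(-1)^1 = -1.
v=5: a=5^3·(≡4), b=5^11·(≡3) mod 5; (4|5)=+1, (3|5)=-1; (−1)^{3·11·2}·(+1)^11·(-1)^3 = -1.
v=23: a=23^-1·(≡19), b=23^-5·(≡21) mod 23; (19|23)=-1, (21|23)=-1; (−1)^{-1·-5·11}·(-1)^-5·(-1)^-1 = -1.
v=13: a=13^0·(≡6), b=13^-2·(≡11) mod 13; (6|13)=-1, (11|13)=-1; (−1)^{0·-2·6}·(-1)^-2·(-1)^0 = +1.
v=∞: 8855 > 0 and 26565 > 0  ⇒  (a,b)_∞ = +1.
v=2: v_2(a)=2, v_2(b)=0; units ≡ 7, 5 (mod 8); ε·ε+αω+βω = 1·0+2·1+0·0 ≡ 0  ⇒  (a,b)_2 = +1.
v=41: a=41^2·(≡2), b=41^6·(≡34) mod 41; (2|41)=+1, (34|41)=-1; (−1)^{2·6·20}·(+1)^6·(-1)^2 = +1.
v=17: a=17^0·(≡1), b=17^2·(≡6) mod 17; (1|17)=+1, (6|17)=-1; (−1)^{0·2·8}·(+1)^2·(-1)^0 = +1.
v=37: a=37^2·(≡9), b=37^6·(≡16) mod 37; (9|37)=+1, (16|37)=+1; (−1)^{2·6·18}·(+1)^6·(+1)^2 = +1.
v=7: a=7^1·(≡5), b=7^7·(≡2) mod 7; (5|7)=-1, (2|7)=+1; (−1)^{1·7·3}·(-1)^7·(+1)^1 = +1.
v=43: a=43^-2·(≡31), b=43^-6·(≡18) mod 43; (31|43)=+1, (18|43)=-1; (−1)^{-2·-6·21}·(+1)^-6·(-1)^-2 = +1.
Ram(8855, 26565) = {3, 5, 11, 23}; no ℚ_3-point on the conic.

[3, 5, 11, 23]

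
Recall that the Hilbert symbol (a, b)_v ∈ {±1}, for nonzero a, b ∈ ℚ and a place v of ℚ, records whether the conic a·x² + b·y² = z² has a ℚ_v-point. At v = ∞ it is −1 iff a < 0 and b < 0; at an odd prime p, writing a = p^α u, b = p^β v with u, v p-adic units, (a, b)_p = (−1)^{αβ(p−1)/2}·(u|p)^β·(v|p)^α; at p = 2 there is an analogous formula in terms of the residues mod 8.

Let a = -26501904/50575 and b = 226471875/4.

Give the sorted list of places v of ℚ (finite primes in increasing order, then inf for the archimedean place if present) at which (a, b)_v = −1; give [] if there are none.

(a, b) ≡ (-7, 7395) mod (ℚ^×)²; places V = {2, 3, 5, 7, 11, 13, 17, 29, ∞}.
(a,b)_2: α=4, β=-2; u≡1, v≡3 (mod 8); ε(u)ε(v)=0·1, αω(v)=4·1, βω(u)=-2·0; sum ≡ 0  ⇒  +1.
(a,b)_11: α=2, u≡1; β=0, v≡9 (mod 11); (1|11)=+1, (9|11)=+1; sign (−1)^0·+1^0·+1^2 = +1.
(a,b)_29: α=0, u≡22; β=1, v≡13 (mod 29); (22|29)=+1, (13|29)=+1; sign (−1)^0·+1^1·+1^0 = +1.
(a,b)_∞: sgn(-7)=−, sgn(7395)=+, so +1.
(a,b)_13: α=2, u≡11; β=0, v≡8 (mod 13); (11|13)=-1, (8|13)=-1; sign (−1)^0·-1^0·-1^2 = +1.
(a,b)_5: α=-2, u≡2; β=5, v≡4 (mod 5); (2|5)=-1, (4|5)=+1; sign (−1)^0·-1^5·+1^-2 = -1.
(a,b)_17: α=-2, u≡5; β=1, v≡3 (mod 17); (5|17)=-1, (3|17)=-1; sign (−1)^0·-1^1·-1^-2 = -1.
(a,b)_3: α=4, u≡2; β=1, v≡2 (mod 3); (2|3)=-1, (2|3)=-1; sign (−1)^0·-1^1·-1^4 = -1.
(a,b)_7: α=-1, u≡5; β=2, v≡5 (mod 7); (5|7)=-1, (5|7)=-1; sign (−1)^0·-1^2·-1^-1 = -1.
(-7, 7395 / ℚ) ramifies at {3, 5, 7, 17}: a division algebra.

[3, 5, 7, 17]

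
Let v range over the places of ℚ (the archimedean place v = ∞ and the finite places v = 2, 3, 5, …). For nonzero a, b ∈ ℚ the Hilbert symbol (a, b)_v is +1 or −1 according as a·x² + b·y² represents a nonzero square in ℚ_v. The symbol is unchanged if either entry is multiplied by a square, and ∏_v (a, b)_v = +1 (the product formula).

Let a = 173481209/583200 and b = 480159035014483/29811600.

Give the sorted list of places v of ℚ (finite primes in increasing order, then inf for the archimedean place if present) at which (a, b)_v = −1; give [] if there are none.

Mod squares: a ≡ 82, b ≡ 187. Check v ∈ {∞, 2, 3, 5, 7, 11, 13, 17, 19, 41}.
v=13: a=13^0·(≡10), b=13^-2·(≡2) mod 13; (10|13)=+1, (2|13)=-1; (−1)^{0·-2·6}·(+1)^-2·(-1)^0 = +1.
v=11: a=11^4·(≡1), b=11^5·(≡10) mod 11; (1|11)=+1, (10|11)=-1; (−1)^{4·5·5}·(+1)^5·(-1)^4 = +1.
v=∞: 82 > 0 and 187 > 0  ⇒  (a,b)_∞ = +1.
v=17: a=17^2·(≡3), b=17^3·(≡10) mod 17; (3|17)=-1, (10|17)=-1; (−1)^{2·3·8}·(-1)^3·(-1)^2 = -1.
v=2: v_2(a)=-5, v_2(b)=-4; units ≡ 1, 3 (mod 8); ε·ε+αω+βω = 0·1+-5·1+-4·0 ≡ 1  ⇒  (a,b)_2 = -1.
v=5: a=5^-2·(≡3), b=5^-2·(≡2) mod 5; (3|5)=-1, (2|5)=-1; (−1)^{-2·-2·2}·(-1)^-2·(-1)^-2 = +1.
v=41: a=41^1·(≡21), b=41^2·(≡21) mod 41; (21|41)=+1, (21|41)=+1; (−1)^{1·2·20}·(+1)^2·(+1)^1 = +1.
v=3: a=3^-6·(≡1), b=3^-2·(≡1) mod 3; (1|3)=+1, (1|3)=+1; (−1)^{-6·-2·1}·(+1)^-2·(+1)^-6 = +1.
v=7: a=7^0·(≡3), b=7^-2·(≡3) mod 7; (3|7)=-1, (3|7)=-1; (−1)^{0·-2·3}·(-1)^-2·(-1)^0 = +1.
v=19: a=19^0·(≡4), b=19^2·(≡6) mod 19; (4|19)=+1, (6|19)=+1; (−1)^{0·2·9}·(+1)^2·(+1)^0 = +1.
(82, 187 / ℚ) ramifies at {2, 17}: a division algebra.

[2, 17]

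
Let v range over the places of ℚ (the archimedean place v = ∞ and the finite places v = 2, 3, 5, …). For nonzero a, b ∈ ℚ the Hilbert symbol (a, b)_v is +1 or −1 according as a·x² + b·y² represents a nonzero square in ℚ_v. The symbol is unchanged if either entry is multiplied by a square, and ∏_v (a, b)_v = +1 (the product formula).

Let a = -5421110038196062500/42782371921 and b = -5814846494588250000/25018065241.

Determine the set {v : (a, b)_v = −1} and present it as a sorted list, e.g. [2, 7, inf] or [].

[2, 29, 41, inf]

Mod squares: a ≡ -43993, b ≡ -1073. Check v ∈ {∞, 2, 3, 5, 7, 13, 17, 19, 23, 29, 37, 41}.
v=∞: -43993 < 0 and -1073 < 0  ⇒  (a,b)_∞ = -1.
v=2: v_2(a)=2, v_2(b)=4; units ≡ 7, 7 (mod 8); ε·ε+αω+βω = 1·1+2·0+4·0 ≡ 1  ⇒  (a,b)_2 = -1.
v=13: a=13^0·(≡3), b=13^-2·(≡2) mod 13; (3|13)=+1, (2|13)=-1; (−1)^{0·-2·6}·(+1)^-2·(-1)^0 = +1.
v=23: a=23^-6·(≡12), b=23^-6·(≡4) mod 23; (12|23)=+1, (4|23)=+1; (−1)^{-6·-6·11}·(+1)^-6·(+1)^-6 = +1.
v=29: a=29^1·(≡1), b=29^1·(≡15) mod 29; (1|29)=+1, (15|29)=-1; (−1)^{1·1·14}·(+1)^1·(-1)^1 = -1.
v=19: a=19^4·(≡16), b=19^2·(≡3) mod 19; (16|19)=+1, (3|19)=-1; (−1)^{4·2·9}·(+1)^2·(-1)^4 = +1.
v=17: a=17^-2·(≡3), b=17^0·(≡16) mod 17; (3|17)=-1, (16|17)=+1; (−1)^{-2·0·8}·(-1)^0·(+1)^-2 = +1.
v=7: a=7^0·(≡2), b=7^2·(≡5) mod 7; (2|7)=+1, (5|7)=-1; (−1)^{0·2·3}·(+1)^2·(-1)^0 = +1.
v=3: a=3^2·(≡2), b=3^6·(≡1) mod 3; (2|3)=-1, (1|3)=+1; (−1)^{2·6·1}·(-1)^6·(+1)^2 = +1.
v=5: a=5^6·(≡2), b=5^6·(≡2) mod 5; (2|5)=-1, (2|5)=-1; (−1)^{6·6·2}·(-1)^6·(-1)^6 = +1.
v=41: a=41^3·(≡12), b=41^2·(≡11) mod 41; (12|41)=-1, (11|41)=-1; (−1)^{3·2·20}·(-1)^2·(-1)^3 = -1.
v=37: a=37^1·(≡29), b=37^1·(≡8) mod 37; (29|37)=-1, (8|37)=-1; (−1)^{1·1·18}·(-1)^1·(-1)^1 = +1.
|Ram(-43993, -1073)| = 4, even; anisotropic at {2, 29, 41, ∞}.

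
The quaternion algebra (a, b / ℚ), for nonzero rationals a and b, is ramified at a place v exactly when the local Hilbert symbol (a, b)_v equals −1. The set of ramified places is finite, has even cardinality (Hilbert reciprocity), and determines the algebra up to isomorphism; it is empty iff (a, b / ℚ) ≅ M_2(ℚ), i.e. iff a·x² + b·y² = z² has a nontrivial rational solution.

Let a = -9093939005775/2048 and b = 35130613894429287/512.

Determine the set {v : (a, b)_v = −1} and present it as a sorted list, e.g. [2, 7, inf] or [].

[17, 23]

Mod squares: a ≡ -78, b ≡ 44574. Check v ∈ {∞, 2, 3, 5, 13, 17, 19, 23}.
v=∞: -78 < 0 and 44574 > 0  ⇒  (a,b)_∞ = +1.
v=3: a=3^1·(≡1), b=3^1·(≡2) mod 3; (1|3)=+1, (2|3)=-1; (−1)^{1·1·1}·(+1)^1·(-1)^1 = +1.
v=5: a=5^2·(≡3), b=5^0·(≡1) mod 5; (3|5)=-1, (1|5)=+1; (−1)^{2·0·2}·(-1)^0·(+1)^2 = +1.
v=13: a=13^3·(≡8), b=13^4·(≡10) mod 13; (8|13)=-1, (10|13)=+1; (−1)^{3·4·6}·(-1)^4·(+1)^3 = +1.
v=17: a=17^2·(≡6), b=17^3·(≡8) mod 17; (6|17)=-1, (8|17)=+1; (−1)^{2·3·8}·(-1)^3·(+1)^2 = -1.
v=19: a=19^2·(≡17), b=19^3·(≡7) mod 19; (17|19)=+1, (7|19)=+1; (−1)^{2·3·9}·(+1)^3·(+1)^2 = +1.
v=2: v_2(a)=-11, v_2(b)=-9; units ≡ 1, 7 (mod 8); ε·ε+αω+βω = 0·1+-11·0+-9·0 ≡ 0  ⇒  (a,b)_2 = +1.
v=23: a=23^2·(≡20), b=23^3·(≡9) mod 23; (20|23)=-1, (9|23)=+1; (−1)^{2·3·11}·(-1)^3·(+1)^2 = -1.
Ram(-78, 44574) = {17, 23}; no ℚ_17-point on the conic.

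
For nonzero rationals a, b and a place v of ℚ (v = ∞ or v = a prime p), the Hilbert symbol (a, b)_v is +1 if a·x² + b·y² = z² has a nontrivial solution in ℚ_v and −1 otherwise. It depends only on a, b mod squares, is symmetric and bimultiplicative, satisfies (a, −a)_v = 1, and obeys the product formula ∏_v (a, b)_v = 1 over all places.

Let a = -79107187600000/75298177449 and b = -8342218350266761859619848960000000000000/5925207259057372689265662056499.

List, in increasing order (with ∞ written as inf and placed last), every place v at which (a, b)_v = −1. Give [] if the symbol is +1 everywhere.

[2, 7, 19, inf]

(a, b) ≡ (-2090, -385) mod (ℚ^×)²; places V = {2, 3, 5, 7, 11, 17, 19, 37, 41, ∞}.
(a,b)_37: α=-2, u≡31; β=-4, v≡17 (mod 37); (31|37)=-1, (17|37)=-1; sign (−1)^0·-1^-4·-1^-2 = +1.
(a,b)_2: α=7, β=20; u≡3, v≡7 (mod 8); ε(u)ε(v)=1·1, αω(v)=7·0, βω(u)=20·1; sum ≡ 1  ⇒  -1.
(a,b)_3: α=-6, u≡1; β=-18, v≡2 (mod 3); (1|3)=+1, (2|3)=-1; sign (−1)^0·+1^-18·-1^-6 = +1.
(a,b)_7: α=6, u≡3; β=15, v≡4 (mod 7); (3|7)=-1, (4|7)=+1; sign (−1)^0·-1^15·+1^6 = -1.
(a,b)_41: α=2, u≡36; β=6, v≡40 (mod 41); (36|41)=+1, (40|41)=+1; sign (−1)^0·+1^6·+1^2 = +1.
(a,b)_∞: sgn(-2090)=−, sgn(-385)=−, so -1.
(a,b)_19: α=-3, u≡6; β=-10, v≡15 (mod 19); (6|19)=+1, (15|19)=-1; sign (−1)^0·+1^-10·-1^-3 = -1.
(a,b)_11: α=-1, u≡6; β=-3, v≡9 (mod 11); (6|11)=-1, (9|11)=+1; sign (−1)^1·-1^-3·+1^-1 = +1.
(a,b)_5: α=5, u≡2; β=13, v≡2 (mod 5); (2|5)=-1, (2|5)=-1; sign (−1)^0·-1^13·-1^5 = +1.
(a,b)_17: α=0, u≡9; β=2, v≡3 (mod 17); (9|17)=+1, (3|17)=-1; sign (−1)^0·+1^2·-1^0 = +1.
Ram(-2090, -385) = {2, 7, 19, ∞}; no ℚ_2-point on the conic.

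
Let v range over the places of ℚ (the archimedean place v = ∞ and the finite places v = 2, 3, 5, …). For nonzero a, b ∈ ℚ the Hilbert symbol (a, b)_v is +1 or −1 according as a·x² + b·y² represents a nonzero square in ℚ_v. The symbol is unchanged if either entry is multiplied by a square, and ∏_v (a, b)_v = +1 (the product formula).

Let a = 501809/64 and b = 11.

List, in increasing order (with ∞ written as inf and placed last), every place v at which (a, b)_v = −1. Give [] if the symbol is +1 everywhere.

[]

(a, b) ≡ (209, 11) mod (ℚ^×)²; places V = {2, 7, 11, 19, ∞}.
(a,b)_11: α=1, u≡10; β=1, v≡1 (mod 11); (10|11)=-1, (1|11)=+1; sign (−1)^1·-1^1·+1^1 = +1.
(a,b)_∞: sgn(209)=+, sgn(11)=+, so +1.
(a,b)_7: α=4, u≡6; β=0, v≡4 (mod 7); (6|7)=-1, (4|7)=+1; sign (−1)^0·-1^0·+1^4 = +1.
(a,b)_19: α=1, u≡11; β=0, v≡11 (mod 19); (11|19)=+1, (11|19)=+1; sign (−1)^0·+1^0·+1^1 = +1.
(a,b)_2: α=-6, β=0; u≡1, v≡3 (mod 8); ε(u)ε(v)=0·1, αω(v)=-6·1, βω(u)=0·0; sum ≡ 0  ⇒  +1.
Ram(a, b) = ∅: the form 209·x² + 11·y² − z² is isotropic over every ℚ_v, so by Hasse–Minkowski it is isotropic over ℚ.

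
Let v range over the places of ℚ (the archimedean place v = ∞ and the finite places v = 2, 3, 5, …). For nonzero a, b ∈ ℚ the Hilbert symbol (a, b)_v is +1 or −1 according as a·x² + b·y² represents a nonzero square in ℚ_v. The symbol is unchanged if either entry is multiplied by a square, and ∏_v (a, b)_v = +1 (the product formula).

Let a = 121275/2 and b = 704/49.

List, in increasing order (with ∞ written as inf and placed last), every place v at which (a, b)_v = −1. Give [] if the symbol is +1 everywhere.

[]

(a, b) ≡ (22, 11) mod (ℚ^×)²; places V = {2, 3, 5, 7, 11, ∞}.
(a,b)_∞: sgn(22)=+, sgn(11)=+, so +1.
(a,b)_2: α=-1, β=6; u≡3, v≡3 (mod 8); ε(u)ε(v)=1·1, αω(v)=-1·1, βω(u)=6·1; sum ≡ 0  ⇒  +1.
(a,b)_11: α=1, u≡7; β=1, v≡4 (mod 11); (7|11)=-1, (4|11)=+1; sign (−1)^1·-1^1·+1^1 = +1.
(a,b)_3: α=2, u≡1; β=0, v≡2 (mod 3); (1|3)=+1, (2|3)=-1; sign (−1)^0·+1^0·-1^2 = +1.
(a,b)_5: α=2, u≡3; β=0, v≡1 (mod 5); (3|5)=-1, (1|5)=+1; sign (−1)^0·-1^0·+1^2 = +1.
(a,b)_7: α=2, u≡2; β=-2, v≡4 (mod 7); (2|7)=+1, (4|7)=+1; sign (−1)^0·+1^-2·+1^2 = +1.
Ram(a, b) = ∅: the form 22·x² + 11·y² − z² is isotropic over every ℚ_v, so by Hasse–Minkowski it is isotropic over ℚ.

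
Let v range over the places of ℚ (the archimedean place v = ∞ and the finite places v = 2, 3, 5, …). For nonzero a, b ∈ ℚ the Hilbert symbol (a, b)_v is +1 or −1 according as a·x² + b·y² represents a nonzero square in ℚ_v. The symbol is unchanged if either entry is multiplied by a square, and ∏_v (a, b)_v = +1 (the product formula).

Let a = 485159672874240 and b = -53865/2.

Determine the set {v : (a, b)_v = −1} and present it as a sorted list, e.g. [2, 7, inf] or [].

(a, b) ≡ (146965, -1330) mod (ℚ^×)²; places V = {2, 3, 5, 7, 13, 17, 19, ∞}.
(a,b)_7: α=3, u≡4; β=1, v≡6 (mod 7); (4|7)=+1, (6|7)=-1; sign (−1)^1·+1^1·-1^3 = +1.
(a,b)_13: α=1, u≡11; β=0, v≡10 (mod 13); (11|13)=-1, (10|13)=+1; sign (−1)^0·-1^0·+1^1 = +1.
(a,b)_2: α=8, β=-1; u≡5, v≡7 (mod 8); ε(u)ε(v)=0·1, αω(v)=8·0, βω(u)=-1·1; sum ≡ 1  ⇒  -1.
(a,b)_5: α=1, u≡3; β=1, v≡1 (mod 5); (3|5)=-1, (1|5)=+1; sign (−1)^0·-1^1·+1^1 = -1.
(a,b)_17: α=1, u≡8; β=0, v≡4 (mod 17); (8|17)=+1, (4|17)=+1; sign (−1)^0·+1^0·+1^1 = +1.
(a,b)_∞: sgn(146965)=+, sgn(-1330)=−, so +1.
(a,b)_19: α=3, u≡18; β=1, v≡17 (mod 19); (18|19)=-1, (17|19)=+1; sign (−1)^1·-1^1·+1^3 = +1.
(a,b)_3: α=6, u≡1; β=4, v≡2 (mod 3); (1|3)=+1, (2|3)=-1; sign (−1)^0·+1^4·-1^6 = +1.
(146965, -1330 / ℚ) ramifies at {2, 5}: a division algebra.

[2, 5]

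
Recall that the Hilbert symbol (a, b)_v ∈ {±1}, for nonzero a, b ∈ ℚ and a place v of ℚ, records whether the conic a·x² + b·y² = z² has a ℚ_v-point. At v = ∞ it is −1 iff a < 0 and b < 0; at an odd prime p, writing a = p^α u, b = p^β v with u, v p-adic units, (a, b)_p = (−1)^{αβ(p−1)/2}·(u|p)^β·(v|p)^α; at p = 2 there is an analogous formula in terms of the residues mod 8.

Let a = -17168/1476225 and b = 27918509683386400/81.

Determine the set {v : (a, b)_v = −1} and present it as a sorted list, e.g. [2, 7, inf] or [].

[13, 41]

(a, b) ≡ (-1073, 60622354) mod (ℚ^×)²; places V = {2, 3, 5, 13, 29, 37, 41, 53, ∞}.
(a,b)_2: α=4, β=5; u≡7, v≡1 (mod 8); ε(u)ε(v)=1·0, αω(v)=4·0, βω(u)=5·0; sum ≡ 0  ⇒  +1.
(a,b)_37: α=1, u≡20; β=3, v≡6 (mod 37); (20|37)=-1, (6|37)=-1; sign (−1)^0·-1^3·-1^1 = +1.
(a,b)_3: α=-10, u≡1; β=-4, v≡1 (mod 3); (1|3)=+1, (1|3)=+1; sign (−1)^0·+1^-4·+1^-10 = +1.
(a,b)_∞: sgn(-1073)=−, sgn(60622354)=+, so +1.
(a,b)_5: α=-2, u≡3; β=2, v≡1 (mod 5); (3|5)=-1, (1|5)=+1; sign (−1)^0·-1^2·+1^-2 = +1.
(a,b)_13: α=0, u≡7; β=1, v≡6 (mod 13); (7|13)=-1, (6|13)=-1; sign (−1)^0·-1^1·-1^0 = -1.
(a,b)_53: α=0, u≡40; β=1, v≡28 (mod 53); (40|53)=+1, (28|53)=+1; sign (−1)^0·+1^1·+1^0 = +1.
(a,b)_29: α=1, u≡18; β=3, v≡27 (mod 29); (18|29)=-1, (27|29)=-1; sign (−1)^0·-1^3·-1^1 = +1.
(a,b)_41: α=0, u≡19; β=1, v≡19 (mod 41); (19|41)=-1, (19|41)=-1; sign (−1)^0·-1^1·-1^0 = -1.
(-1073, 60622354 / ℚ) ramifies at {13, 41}: a division algebra.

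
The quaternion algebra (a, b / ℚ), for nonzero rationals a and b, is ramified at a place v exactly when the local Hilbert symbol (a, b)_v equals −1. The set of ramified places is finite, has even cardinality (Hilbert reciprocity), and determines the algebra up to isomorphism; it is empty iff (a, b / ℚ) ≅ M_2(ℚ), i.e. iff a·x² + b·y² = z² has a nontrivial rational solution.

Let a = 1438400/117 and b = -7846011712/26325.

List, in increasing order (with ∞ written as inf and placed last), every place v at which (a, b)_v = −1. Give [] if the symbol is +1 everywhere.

[2, 31]

Mod squares: a ≡ 11687, b ≡ -268801. Check v ∈ {∞, 2, 3, 5, 7, 11, 13, 23, 29, 31}.
v=29: a=29^1·(≡10), b=29^1·(≡3) mod 29; (10|29)=-1, (3|29)=-1; (−1)^{1·1·14}·(-1)^1·(-1)^1 = +1.
v=11: a=11^0·(≡1), b=11^2·(≡7) mod 11; (1|11)=+1, (7|11)=-1; (−1)^{0·2·5}·(+1)^2·(-1)^0 = +1.
v=∞: 11687 > 0 and -268801 < 0  ⇒  (a,b)_∞ = +1.
v=31: a=31^1·(≡1), b=31^1·(≡9) mod 31; (1|31)=+1, (9|31)=+1; (−1)^{1·1·15}·(+1)^1·(+1)^1 = -1.
v=7: a=7^0·(≡1), b=7^2·(≡6) mod 7; (1|7)=+1, (6|7)=-1; (−1)^{0·2·3}·(+1)^2·(-1)^0 = +1.
v=2: v_2(a)=6, v_2(b)=6; units ≡ 7, 7 (mod 8); ε·ε+αω+βω = 1·1+6·0+6·0 ≡ 1  ⇒  (a,b)_2 = -1.
v=23: a=23^0·(≡13), b=23^1·(≡5) mod 23; (13|23)=+1, (5|23)=-1; (−1)^{0·1·11}·(+1)^1·(-1)^0 = +1.
v=13: a=13^-1·(≡6), b=13^-1·(≡2) mod 13; (6|13)=-1, (2|13)=-1; (−1)^{-1·-1·6}·(-1)^-1·(-1)^-1 = +1.
v=5: a=5^2·(≡3), b=5^-2·(≡1) mod 5; (3|5)=-1, (1|5)=+1; (−1)^{2·-2·2}·(-1)^-2·(+1)^2 = +1.
v=3: a=3^-2·(≡2), b=3^-4·(≡2) mod 3; (2|3)=-1, (2|3)=-1; (−1)^{-2·-4·1}·(-1)^-4·(-1)^-2 = +1.
(11687, -268801 / ℚ) ramifies at {2, 31}: a division algebra.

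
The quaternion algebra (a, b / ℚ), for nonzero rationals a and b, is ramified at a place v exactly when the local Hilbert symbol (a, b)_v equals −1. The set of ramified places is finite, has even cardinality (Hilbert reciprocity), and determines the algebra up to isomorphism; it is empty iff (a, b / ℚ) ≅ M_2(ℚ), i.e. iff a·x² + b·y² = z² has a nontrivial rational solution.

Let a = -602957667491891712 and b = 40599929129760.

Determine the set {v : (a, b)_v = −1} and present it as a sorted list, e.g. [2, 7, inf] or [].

[2, 5, 7, 11]

(a, b) ≡ (-858, 13090) mod (ℚ^×)²; places V = {2, 3, 5, 7, 11, 13, 17, ∞}.
(a,b)_3: α=5, u≡2; β=4, v≡1 (mod 3); (2|3)=-1, (1|3)=+1; sign (−1)^0·-1^4·+1^5 = +1.
(a,b)_∞: sgn(-858)=−, sgn(13090)=+, so +1.
(a,b)_7: α=4, u≡3; β=3, v≡2 (mod 7); (3|7)=-1, (2|7)=+1; sign (−1)^0·-1^3·+1^4 = -1.
(a,b)_11: α=1, u≡2; β=1, v≡2 (mod 11); (2|11)=-1, (2|11)=-1; sign (−1)^1·-1^1·-1^1 = -1.
(a,b)_17: α=4, u≡8; β=3, v≡6 (mod 17); (8|17)=+1, (6|17)=-1; sign (−1)^0·+1^3·-1^4 = +1.
(a,b)_2: α=9, β=5; u≡3, v≡1 (mod 8); ε(u)ε(v)=1·0, αω(v)=9·0, βω(u)=5·1; sum ≡ 1  ⇒  -1.
(a,b)_13: α=3, u≡10; β=2, v≡3 (mod 13); (10|13)=+1, (3|13)=+1; sign (−1)^0·+1^2·+1^3 = +1.
(a,b)_5: α=0, u≡3; β=1, v≡2 (mod 5); (3|5)=-1, (2|5)=-1; sign (−1)^0·-1^1·-1^0 = -1.
(-858, 13090 / ℚ) ramifies at {2, 5, 7, 11}: a division algebra.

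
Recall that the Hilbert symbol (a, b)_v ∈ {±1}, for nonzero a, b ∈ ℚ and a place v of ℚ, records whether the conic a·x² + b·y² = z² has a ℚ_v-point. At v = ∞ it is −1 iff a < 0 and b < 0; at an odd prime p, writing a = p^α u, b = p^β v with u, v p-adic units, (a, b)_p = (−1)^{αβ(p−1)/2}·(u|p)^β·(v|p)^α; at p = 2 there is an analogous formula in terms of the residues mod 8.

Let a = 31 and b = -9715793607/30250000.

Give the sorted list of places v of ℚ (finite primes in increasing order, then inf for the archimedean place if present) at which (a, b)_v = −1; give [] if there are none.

(a, b) ≡ (31, -23) mod (ℚ^×)²; places V = {2, 3, 5, 11, 13, 17, 23, 31, ∞}.
(a,b)_13: α=0, u≡5; β=2, v≡10 (mod 13); (5|13)=-1, (10|13)=+1; sign (−1)^0·-1^2·+1^0 = +1.
(a,b)_5: α=0, u≡1; β=-6, v≡3 (mod 5); (1|5)=+1, (3|5)=-1; sign (−1)^0·+1^-6·-1^0 = +1.
(a,b)_17: α=0, u≡14; β=2, v≡6 (mod 17); (14|17)=-1, (6|17)=-1; sign (−1)^0·-1^2·-1^0 = +1.
(a,b)_31: α=1, u≡1; β=2, v≡7 (mod 31); (1|31)=+1, (7|31)=+1; sign (−1)^0·+1^2·+1^1 = +1.
(a,b)_11: α=0, u≡9; β=-2, v≡10 (mod 11); (9|11)=+1, (10|11)=-1; sign (−1)^0·+1^-2·-1^0 = +1.
(a,b)_∞: sgn(31)=+, sgn(-23)=−, so +1.
(a,b)_3: α=0, u≡1; β=2, v≡1 (mod 3); (1|3)=+1, (1|3)=+1; sign (−1)^0·+1^2·+1^0 = +1.
(a,b)_2: α=0, β=-4; u≡7, v≡1 (mod 8); ε(u)ε(v)=1·0, αω(v)=0·0, βω(u)=-4·0; sum ≡ 0  ⇒  +1.
(a,b)_23: α=0, u≡8; β=1, v≡14 (mod 23); (8|23)=+1, (14|23)=-1; sign (−1)^0·+1^1·-1^0 = +1.
Ram(a, b) = ∅: the form 31·x² + -23·y² − z² is isotropic over every ℚ_v, so by Hasse–Minkowski it is isotropic over ℚ.

[]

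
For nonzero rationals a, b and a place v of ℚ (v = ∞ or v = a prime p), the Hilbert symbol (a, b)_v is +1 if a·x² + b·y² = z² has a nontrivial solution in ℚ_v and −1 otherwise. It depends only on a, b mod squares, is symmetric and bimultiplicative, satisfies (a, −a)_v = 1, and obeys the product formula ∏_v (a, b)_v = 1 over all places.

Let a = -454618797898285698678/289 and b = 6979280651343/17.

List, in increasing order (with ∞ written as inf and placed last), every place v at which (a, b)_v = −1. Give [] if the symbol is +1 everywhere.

[11, 17]

(a, b) ≡ (-3542, 24871) mod (ℚ^×)²; places V = {2, 3, 7, 11, 13, 17, 19, 23, ∞}.
(a,b)_2: α=1, β=0; u≡5, v≡7 (mod 8); ε(u)ε(v)=0·1, αω(v)=1·0, βω(u)=0·1; sum ≡ 0  ⇒  +1.
(a,b)_19: α=2, u≡9; β=1, v≡11 (mod 19); (9|19)=+1, (11|19)=+1; sign (−1)^0·+1^1·+1^2 = +1.
(a,b)_13: α=4, u≡8; β=2, v≡2 (mod 13); (8|13)=-1, (2|13)=-1; sign (−1)^0·-1^2·-1^4 = +1.
(a,b)_3: α=4, u≡1; β=2, v≡1 (mod 3); (1|3)=+1, (1|3)=+1; sign (−1)^0·+1^2·+1^4 = +1.
(a,b)_11: α=3, u≡10; β=3, v≡8 (mod 11); (10|11)=-1, (8|11)=-1; sign (−1)^1·-1^3·-1^3 = -1.
(a,b)_23: α=3, u≡17; β=2, v≡12 (mod 23); (17|23)=-1, (12|23)=+1; sign (−1)^0·-1^2·+1^3 = +1.
(a,b)_∞: sgn(-3542)=−, sgn(24871)=+, so +1.
(a,b)_17: α=-2, u≡6; β=-1, v≡4 (mod 17); (6|17)=-1, (4|17)=+1; sign (−1)^0·-1^-1·+1^-2 = -1.
(a,b)_7: α=5, u≡5; β=3, v≡4 (mod 7); (5|7)=-1, (4|7)=+1; sign (−1)^1·-1^3·+1^5 = +1.
Ram(-3542, 24871) = {11, 17}; no ℚ_11-point on the conic.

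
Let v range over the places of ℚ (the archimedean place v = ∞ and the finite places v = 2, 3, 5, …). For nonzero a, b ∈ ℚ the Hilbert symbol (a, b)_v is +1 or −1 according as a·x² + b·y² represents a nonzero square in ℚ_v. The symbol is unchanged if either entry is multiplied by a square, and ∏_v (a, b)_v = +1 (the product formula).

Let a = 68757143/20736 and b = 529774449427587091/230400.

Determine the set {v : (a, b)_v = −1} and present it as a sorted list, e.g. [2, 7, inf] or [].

(a, b) ≡ (23, 19) mod (ℚ^×)²; places V = {2, 3, 5, 7, 13, 17, 19, 23, ∞}.
(a,b)_5: α=0, u≡3; β=-2, v≡1 (mod 5); (3|5)=-1, (1|5)=+1; sign (−1)^0·-1^-2·+1^0 = +1.
(a,b)_19: α=2, u≡1; β=5, v≡7 (mod 19); (1|19)=+1, (7|19)=+1; sign (−1)^0·+1^5·+1^2 = +1.
(a,b)_3: α=-4, u≡2; β=-2, v≡1 (mod 3); (2|3)=-1, (1|3)=+1; sign (−1)^0·-1^-2·+1^-4 = +1.
(a,b)_7: α=2, u≡4; β=2, v≡5 (mod 7); (4|7)=+1, (5|7)=-1; sign (−1)^0·+1^2·-1^2 = +1.
(a,b)_23: α=1, u≡3; β=2, v≡7 (mod 23); (3|23)=+1, (7|23)=-1; sign (−1)^0·+1^2·-1^1 = -1.
(a,b)_2: α=-8, β=-10; u≡7, v≡3 (mod 8); ε(u)ε(v)=1·1, αω(v)=-8·1, βω(u)=-10·0; sum ≡ 1  ⇒  -1.
(a,b)_∞: sgn(23)=+, sgn(19)=+, so +1.
(a,b)_17: α=0, u≡5; β=2, v≡9 (mod 17); (5|17)=-1, (9|17)=+1; sign (−1)^0·-1^2·+1^0 = +1.
(a,b)_13: α=2, u≡12; β=4, v≡7 (mod 13); (12|13)=+1, (7|13)=-1; sign (−1)^0·+1^4·-1^2 = +1.
Ram(23, 19) = {2, 23}; no ℚ_2-point on the conic.

[2, 23]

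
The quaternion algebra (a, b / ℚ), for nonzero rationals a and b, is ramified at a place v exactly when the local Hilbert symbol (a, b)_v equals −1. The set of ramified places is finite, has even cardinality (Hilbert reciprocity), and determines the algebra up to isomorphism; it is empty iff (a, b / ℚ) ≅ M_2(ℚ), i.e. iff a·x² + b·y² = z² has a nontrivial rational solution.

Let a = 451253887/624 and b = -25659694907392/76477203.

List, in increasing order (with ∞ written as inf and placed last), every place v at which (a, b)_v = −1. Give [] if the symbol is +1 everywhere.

(a, b) ≡ (273, -39) mod (ℚ^×)²; places V = {2, 3, 7, 11, 13, 17, 31, 37, ∞}.
(a,b)_17: α=0, u≡16; β=-2, v≡14 (mod 17); (16|17)=+1, (14|17)=-1; sign (−1)^0·+1^-2·-1^0 = +1.
(a,b)_∞: sgn(273)=+, sgn(-39)=−, so +1.
(a,b)_7: α=3, u≡1; β=6, v≡3 (mod 7); (1|7)=+1, (3|7)=-1; sign (−1)^0·+1^6·-1^3 = -1.
(a,b)_31: α=2, u≡18; β=0, v≡24 (mod 31); (18|31)=+1, (24|31)=-1; sign (−1)^0·+1^0·-1^2 = +1.
(a,b)_11: α=0, u≡5; β=-2, v≡3 (mod 11); (5|11)=+1, (3|11)=+1; sign (−1)^0·+1^-2·+1^0 = +1.
(a,b)_2: α=-4, β=24; u≡1, v≡1 (mod 8); ε(u)ε(v)=0·0, αω(v)=-4·0, βω(u)=24·0; sum ≡ 0  ⇒  +1.
(a,b)_3: α=-1, u≡1; β=-7, v≡2 (mod 3); (1|3)=+1, (2|3)=-1; sign (−1)^1·+1^-7·-1^-1 = +1.
(a,b)_13: α=-1, u≡5; β=1, v≡4 (mod 13); (5|13)=-1, (4|13)=+1; sign (−1)^0·-1^1·+1^-1 = -1.
(a,b)_37: α=2, u≡2; β=0, v≡20 (mod 37); (2|37)=-1, (20|37)=-1; sign (−1)^0·-1^0·-1^2 = +1.
(273, -39 / ℚ) ramifies at {7, 13}: a division algebra.

[7, 13]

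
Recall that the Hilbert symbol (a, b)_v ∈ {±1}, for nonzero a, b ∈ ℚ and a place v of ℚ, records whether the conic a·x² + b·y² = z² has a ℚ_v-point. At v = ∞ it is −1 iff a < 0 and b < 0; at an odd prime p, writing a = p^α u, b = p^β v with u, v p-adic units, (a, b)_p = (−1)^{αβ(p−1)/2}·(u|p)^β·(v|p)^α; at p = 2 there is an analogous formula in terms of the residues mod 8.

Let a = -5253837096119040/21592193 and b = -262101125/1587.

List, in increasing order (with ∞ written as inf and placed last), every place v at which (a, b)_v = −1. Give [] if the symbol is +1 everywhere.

Mod squares: a ≡ -1246355, b ≡ -259935. Check v ∈ {∞, 2, 3, 5, 7, 11, 13, 17, 23, 31, 43}.
v=17: a=17^-1·(≡11), b=17^0·(≡5) mod 17; (11|17)=-1, (5|17)=-1; (−1)^{-1·0·8}·(-1)^0·(-1)^-1 = -1.
v=7: a=7^-4·(≡1), b=7^0·(≡3) mod 7; (1|7)=+1, (3|7)=-1; (−1)^{-4·0·3}·(+1)^0·(-1)^-4 = +1.
v=3: a=3^4·(≡1), b=3^-1·(≡1) mod 3; (1|3)=+1, (1|3)=+1; (−1)^{4·-1·1}·(+1)^-1·(+1)^4 = +1.
v=2: v_2(a)=8, v_2(b)=0; units ≡ 5, 1 (mod 8); ε·ε+αω+βω = 0·0+8·0+0·1 ≡ 0  ⇒  (a,b)_2 = +1.
v=23: a=23^-2·(≡19), b=23^-2·(≡7) mod 23; (19|23)=-1, (7|23)=-1; (−1)^{-2·-2·11}·(-1)^-2·(-1)^-2 = +1.
v=13: a=13^4·(≡6), b=13^1·(≡10) mod 13; (6|13)=-1, (10|13)=+1; (−1)^{4·1·6}·(-1)^1·(+1)^4 = -1.
v=5: a=5^1·(≡4), b=5^3·(≡3) mod 5; (4|5)=+1, (3|5)=-1; (−1)^{1·3·2}·(+1)^3·(-1)^1 = -1.
v=11: a=11^3·(≡7), b=11^2·(≡2) mod 11; (7|11)=-1, (2|11)=-1; (−1)^{3·2·5}·(-1)^2·(-1)^3 = -1.
v=43: a=43^1·(≡36), b=43^1·(≡42) mod 43; (36|43)=+1, (42|43)=-1; (−1)^{1·1·21}·(+1)^1·(-1)^1 = +1.
v=∞: -1246355 < 0 and -259935 < 0  ⇒  (a,b)_∞ = -1.
v=31: a=31^1·(≡25), b=31^1·(≡16) mod 31; (25|31)=+1, (16|31)=+1; (−1)^{1·1·15}·(+1)^1·(+1)^1 = -1.
(-1246355, -259935 / ℚ) ramifies at {5, 11, 13, 17, 31, ∞}: a division algebra.

[5, 11, 13, 17, 31, inf]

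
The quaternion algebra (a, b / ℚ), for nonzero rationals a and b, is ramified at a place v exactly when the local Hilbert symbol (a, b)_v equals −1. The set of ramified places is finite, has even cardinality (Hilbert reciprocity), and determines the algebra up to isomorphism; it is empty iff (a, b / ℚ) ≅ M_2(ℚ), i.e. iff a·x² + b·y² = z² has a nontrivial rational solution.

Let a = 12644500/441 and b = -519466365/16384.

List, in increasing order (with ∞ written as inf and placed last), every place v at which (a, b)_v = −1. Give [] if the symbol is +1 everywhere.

Mod squares: a ≡ 1045, b ≡ -17765. Check v ∈ {∞, 2, 3, 5, 7, 11, 17, 19}.
v=19: a=19^1·(≡11), b=19^3·(≡3) mod 19; (11|19)=+1, (3|19)=-1; (−1)^{1·3·9}·(+1)^3·(-1)^1 = +1.
v=7: a=7^-2·(≡4), b=7^0·(≡4) mod 7; (4|7)=+1, (4|7)=+1; (−1)^{-2·0·3}·(+1)^0·(+1)^-2 = +1.
v=3: a=3^-2·(≡1), b=3^4·(≡1) mod 3; (1|3)=+1, (1|3)=+1; (−1)^{-2·4·1}·(+1)^4·(+1)^-2 = +1.
v=2: v_2(a)=2, v_2(b)=-14; units ≡ 5, 3 (mod 8); ε·ε+αω+βω = 0·1+2·1+-14·1 ≡ 0  ⇒  (a,b)_2 = +1.
v=11: a=11^3·(≡7), b=11^1·(≡10) mod 11; (7|11)=-1, (10|11)=-1; (−1)^{3·1·5}·(-1)^1·(-1)^3 = -1.
v=∞: 1045 > 0 and -17765 < 0  ⇒  (a,b)_∞ = +1.
v=17: a=17^0·(≡15), b=17^1·(≡2) mod 17; (15|17)=+1, (2|17)=+1; (−1)^{0·1·8}·(+1)^1·(+1)^0 = +1.
v=5: a=5^3·(≡1), b=5^1·(≡3) mod 5; (1|5)=+1, (3|5)=-1; (−1)^{3·1·2}·(+1)^1·(-1)^3 = -1.
(1045, -17765 / ℚ) ramifies at {5, 11}: a division algebra.

[5, 11]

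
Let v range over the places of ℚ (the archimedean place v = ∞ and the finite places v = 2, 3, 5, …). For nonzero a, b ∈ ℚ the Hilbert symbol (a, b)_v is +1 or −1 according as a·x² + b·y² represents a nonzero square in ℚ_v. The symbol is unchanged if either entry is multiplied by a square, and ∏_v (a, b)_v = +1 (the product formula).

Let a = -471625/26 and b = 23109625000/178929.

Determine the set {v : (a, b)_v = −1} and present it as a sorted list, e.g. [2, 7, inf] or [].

[11, 13]

(a, b) ≡ (-10010, 154) mod (ℚ^×)²; places V = {2, 3, 5, 7, 11, 13, 47, ∞}.
(a,b)_47: α=0, u≡8; β=-2, v≡40 (mod 47); (8|47)=+1, (40|47)=-1; sign (−1)^0·+1^-2·-1^0 = +1.
(a,b)_11: α=1, u≡9; β=1, v≡5 (mod 11); (9|11)=+1, (5|11)=+1; sign (−1)^1·+1^1·+1^1 = -1.
(a,b)_5: α=3, u≡2; β=6, v≡4 (mod 5); (2|5)=-1, (4|5)=+1; sign (−1)^0·-1^6·+1^3 = +1.
(a,b)_7: α=3, u≡5; β=5, v≡2 (mod 7); (5|7)=-1, (2|7)=+1; sign (−1)^1·-1^5·+1^3 = +1.
(a,b)_13: α=-1, u≡1; β=0, v≡2 (mod 13); (1|13)=+1, (2|13)=-1; sign (−1)^0·+1^0·-1^-1 = -1.
(a,b)_3: α=0, u≡1; β=-4, v≡1 (mod 3); (1|3)=+1, (1|3)=+1; sign (−1)^0·+1^-4·+1^0 = +1.
(a,b)_∞: sgn(-10010)=−, sgn(154)=+, so +1.
(a,b)_2: α=-1, β=3; u≡3, v≡5 (mod 8); ε(u)ε(v)=1·0, αω(v)=-1·1, βω(u)=3·1; sum ≡ 0  ⇒  +1.
|Ram(-10010, 154)| = 2, even; anisotropic at {11, 13}.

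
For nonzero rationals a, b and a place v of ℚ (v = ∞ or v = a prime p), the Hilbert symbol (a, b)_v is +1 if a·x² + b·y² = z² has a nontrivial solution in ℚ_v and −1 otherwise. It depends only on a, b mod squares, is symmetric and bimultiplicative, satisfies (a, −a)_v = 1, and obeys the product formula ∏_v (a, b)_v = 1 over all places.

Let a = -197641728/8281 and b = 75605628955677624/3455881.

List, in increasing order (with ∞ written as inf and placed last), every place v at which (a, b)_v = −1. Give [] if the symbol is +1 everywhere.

(a, b) ≡ (-102, 174) mod (ℚ^×)²; places V = {2, 3, 7, 11, 13, 17, 29, ∞}.
(a,b)_17: α=1, u≡5; β=2, v≡8 (mod 17); (5|17)=-1, (8|17)=+1; sign (−1)^0·-1^2·+1^1 = +1.
(a,b)_∞: sgn(-102)=−, sgn(174)=+, so +1.
(a,b)_13: α=-2, u≡8; β=-4, v≡6 (mod 13); (8|13)=-1, (6|13)=-1; sign (−1)^0·-1^-4·-1^-2 = +1.
(a,b)_3: α=3, u≡2; β=13, v≡1 (mod 3); (2|3)=-1, (1|3)=+1; sign (−1)^1·-1^13·+1^3 = +1.
(a,b)_2: α=9, β=3; u≡5, v≡7 (mod 8); ε(u)ε(v)=0·1, αω(v)=9·0, βω(u)=3·1; sum ≡ 1  ⇒  -1.
(a,b)_29: α=2, u≡15; β=5, v≡25 (mod 29); (15|29)=-1, (25|29)=+1; sign (−1)^0·-1^5·+1^2 = -1.
(a,b)_7: α=-2, u≡3; β=0, v≡3 (mod 7); (3|7)=-1, (3|7)=-1; sign (−1)^0·-1^0·-1^-2 = +1.
(a,b)_11: α=0, u≡10; β=-2, v≡9 (mod 11); (10|11)=-1, (9|11)=+1; sign (−1)^0·-1^-2·+1^0 = +1.
|Ram(-102, 174)| = 2, even; anisotropic at {2, 29}.

[2, 29]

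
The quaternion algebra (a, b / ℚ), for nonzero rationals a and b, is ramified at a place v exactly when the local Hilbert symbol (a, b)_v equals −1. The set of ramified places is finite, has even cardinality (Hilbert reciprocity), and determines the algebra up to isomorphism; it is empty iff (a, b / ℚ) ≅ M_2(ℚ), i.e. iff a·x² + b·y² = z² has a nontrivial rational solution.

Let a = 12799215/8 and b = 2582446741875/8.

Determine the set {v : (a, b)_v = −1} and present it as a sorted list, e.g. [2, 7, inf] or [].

[13, 17]

Mod squares: a ≡ 1870, b ≡ 6006. Check v ∈ {∞, 2, 3, 5, 7, 11, 13, 17, 23}.
v=∞: 1870 > 0 and 6006 > 0  ⇒  (a,b)_∞ = +1.
v=23: a=23^0·(≡19), b=23^2·(≡13) mod 23; (19|23)=-1, (13|23)=+1; (−1)^{0·2·11}·(-1)^2·(+1)^0 = +1.
v=5: a=5^1·(≡1), b=5^4·(≡4) mod 5; (1|5)=+1, (4|5)=+1; (−1)^{1·4·2}·(+1)^4·(+1)^1 = +1.
v=11: a=11^1·(≡5), b=11^1·(≡8) mod 11; (5|11)=+1, (8|11)=-1; (−1)^{1·1·5}·(+1)^1·(-1)^1 = +1.
v=7: a=7^0·(≡2), b=7^1·(≡1) mod 7; (2|7)=+1, (1|7)=+1; (−1)^{0·1·3}·(+1)^1·(+1)^0 = +1.
v=3: a=3^4·(≡1), b=3^3·(≡1) mod 3; (1|3)=+1, (1|3)=+1; (−1)^{4·3·1}·(+1)^3·(+1)^4 = +1.
v=13: a=13^2·(≡11), b=13^1·(≡8) mod 13; (11|13)=-1, (8|13)=-1; (−1)^{2·1·6}·(-1)^1·(-1)^2 = -1.
v=2: v_2(a)=-3, v_2(b)=-3; units ≡ 7, 3 (mod 8); ε·ε+αω+βω = 1·1+-3·1+-3·0 ≡ 0  ⇒  (a,b)_2 = +1.
v=17: a=17^1·(≡2), b=17^2·(≡3) mod 17; (2|17)=+1, (3|17)=-1; (−1)^{1·2·8}·(+1)^2·(-1)^1 = -1.
Ram(1870, 6006) = {13, 17}; no ℚ_13-point on the conic.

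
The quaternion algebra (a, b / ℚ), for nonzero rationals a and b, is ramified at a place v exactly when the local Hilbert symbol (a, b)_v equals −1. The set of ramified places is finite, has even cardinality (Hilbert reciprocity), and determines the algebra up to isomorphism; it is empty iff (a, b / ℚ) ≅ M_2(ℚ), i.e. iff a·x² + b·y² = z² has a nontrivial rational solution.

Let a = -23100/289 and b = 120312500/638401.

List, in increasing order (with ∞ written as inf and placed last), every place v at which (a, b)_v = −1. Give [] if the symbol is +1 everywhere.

[3, 7]

Mod squares: a ≡ -231, b ≡ 77. Check v ∈ {∞, 2, 3, 5, 7, 11, 17, 47}.
v=47: a=47^0·(≡37), b=47^-2·(≡23) mod 47; (37|47)=+1, (23|47)=-1; (−1)^{0·-2·23}·(+1)^-2·(-1)^0 = +1.
v=5: a=5^2·(≡4), b=5^8·(≡3) mod 5; (4|5)=+1, (3|5)=-1; (−1)^{2·8·2}·(+1)^8·(-1)^2 = +1.
v=11: a=11^1·(≡4), b=11^1·(≡7) mod 11; (4|11)=+1, (7|11)=-1; (−1)^{1·1·5}·(+1)^1·(-1)^1 = +1.
v=∞: -231 < 0 and 77 > 0  ⇒  (a,b)_∞ = +1.
v=3: a=3^1·(≡1), b=3^0·(≡2) mod 3; (1|3)=+1, (2|3)=-1; (−1)^{1·0·1}·(+1)^0·(-1)^1 = -1.
v=17: a=17^-2·(≡3), b=17^-2·(≡2) mod 17; (3|17)=-1, (2|17)=+1; (−1)^{-2·-2·8}·(-1)^-2·(+1)^-2 = +1.
v=7: a=7^1·(≡2), b=7^1·(≡1) mod 7; (2|7)=+1, (1|7)=+1; (−1)^{1·1·3}·(+1)^1·(+1)^1 = -1.
v=2: v_2(a)=2, v_2(b)=2; units ≡ 1, 5 (mod 8); ε·ε+αω+βω = 0·0+2·1+2·0 ≡ 0  ⇒  (a,b)_2 = +1.
Ram(-231, 77) = {3, 7}; no ℚ_3-point on the conic.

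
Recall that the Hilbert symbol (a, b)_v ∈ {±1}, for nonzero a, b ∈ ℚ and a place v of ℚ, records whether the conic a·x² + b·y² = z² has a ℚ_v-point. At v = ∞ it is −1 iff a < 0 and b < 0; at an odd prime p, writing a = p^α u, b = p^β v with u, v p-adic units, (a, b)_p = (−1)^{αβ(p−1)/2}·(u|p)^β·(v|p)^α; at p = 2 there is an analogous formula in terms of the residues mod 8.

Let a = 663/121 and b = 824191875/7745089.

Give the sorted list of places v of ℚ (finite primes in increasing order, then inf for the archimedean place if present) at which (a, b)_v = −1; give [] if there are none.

(a, b) ≡ (663, 3) mod (ℚ^×)²; places V = {2, 3, 5, 11, 13, 17, 23, ∞}.
(a,b)_5: α=0, u≡3; β=4, v≡3 (mod 5); (3|5)=-1, (3|5)=-1; sign (−1)^0·-1^4·-1^0 = +1.
(a,b)_13: α=1, u≡3; β=2, v≡3 (mod 13); (3|13)=+1, (3|13)=+1; sign (−1)^0·+1^2·+1^1 = +1.
(a,b)_2: α=0, β=0; u≡7, v≡3 (mod 8); ε(u)ε(v)=1·1, αω(v)=0·1, βω(u)=0·0; sum ≡ 1  ⇒  -1.
(a,b)_3: α=1, u≡2; β=3, v≡1 (mod 3); (2|3)=-1, (1|3)=+1; sign (−1)^1·-1^3·+1^1 = +1.
(a,b)_11: α=-2, u≡3; β=-4, v≡1 (mod 11); (3|11)=+1, (1|11)=+1; sign (−1)^0·+1^-4·+1^-2 = +1.
(a,b)_17: α=1, u≡11; β=2, v≡5 (mod 17); (11|17)=-1, (5|17)=-1; sign (−1)^0·-1^2·-1^1 = -1.
(a,b)_∞: sgn(663)=+, sgn(3)=+, so +1.
(a,b)_23: α=0, u≡7; β=-2, v≡13 (mod 23); (7|23)=-1, (13|23)=+1; sign (−1)^0·-1^-2·+1^0 = +1.
|Ram(663, 3)| = 2, even; anisotropic at {2, 17}.

[2, 17]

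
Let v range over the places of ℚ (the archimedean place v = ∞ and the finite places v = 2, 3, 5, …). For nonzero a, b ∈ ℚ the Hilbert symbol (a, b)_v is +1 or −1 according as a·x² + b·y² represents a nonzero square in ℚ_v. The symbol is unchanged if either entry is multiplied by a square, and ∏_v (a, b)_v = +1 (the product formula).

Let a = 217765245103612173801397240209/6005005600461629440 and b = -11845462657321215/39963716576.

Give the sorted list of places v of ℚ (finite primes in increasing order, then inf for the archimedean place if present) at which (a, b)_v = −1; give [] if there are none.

Mod squares: a ≡ 10, b ≡ -28210. Check v ∈ {∞, 2, 3, 5, 7, 13, 17, 19, 23, 29, 31, 37, 53}.
v=19: a=19^-4·(≡10), b=19^-4·(≡5) mod 19; (10|19)=-1, (5|19)=+1; (−1)^{-4·-4·9}·(-1)^-4·(+1)^-4 = +1.
v=53: a=53^6·(≡11), b=53^2·(≡30) mod 53; (11|53)=+1, (30|53)=-1; (−1)^{6·2·26}·(+1)^2·(-1)^6 = +1.
v=37: a=37^-4·(≡7), b=37^-2·(≡3) mod 37; (7|37)=+1, (3|37)=+1; (−1)^{-4·-2·18}·(+1)^-2·(+1)^-4 = +1.
v=31: a=31^2·(≡2), b=31^1·(≡5) mod 31; (2|31)=+1, (5|31)=+1; (−1)^{2·1·15}·(+1)^1·(+1)^2 = +1.
v=13: a=13^6·(≡10), b=13^3·(≡4) mod 13; (10|13)=+1, (4|13)=+1; (−1)^{6·3·6}·(+1)^3·(+1)^6 = +1.
v=2: v_2(a)=-11, v_2(b)=-5; units ≡ 5, 7 (mod 8); ε·ε+αω+βω = 0·1+-11·0+-5·1 ≡ 1  ⇒  (a,b)_2 = -1.
v=23: a=23^4·(≡21), b=23^2·(≡5) mod 23; (21|23)=-1, (5|23)=-1; (−1)^{4·2·11}·(-1)^2·(-1)^4 = +1.
v=5: a=5^-1·(≡3), b=5^1·(≡2) mod 5; (3|5)=-1, (2|5)=-1; (−1)^{-1·1·2}·(-1)^1·(-1)^-1 = +1.
v=17: a=17^0·(≡6), b=17^2·(≡5) mod 17; (6|17)=-1, (5|17)=-1; (−1)^{0·2·8}·(-1)^2·(-1)^0 = +1.
v=∞: 10 > 0 and -28210 < 0  ⇒  (a,b)_∞ = +1.
v=29: a=29^2·(≡12), b=29^0·(≡9) mod 29; (12|29)=-1, (9|29)=+1; (−1)^{2·0·14}·(-1)^0·(+1)^2 = +1.
v=7: a=7^-4·(≡5), b=7^-1·(≡2) mod 7; (5|7)=-1, (2|7)=+1; (−1)^{-4·-1·3}·(-1)^-1·(+1)^-4 = -1.
v=3: a=3^2·(≡1), b=3^4·(≡2) mod 3; (1|3)=+1, (2|3)=-1; (−1)^{2·4·1}·(+1)^4·(-1)^2 = +1.
(10, -28210 / ℚ) ramifies at {2, 7}: a division algebra.

[2, 7]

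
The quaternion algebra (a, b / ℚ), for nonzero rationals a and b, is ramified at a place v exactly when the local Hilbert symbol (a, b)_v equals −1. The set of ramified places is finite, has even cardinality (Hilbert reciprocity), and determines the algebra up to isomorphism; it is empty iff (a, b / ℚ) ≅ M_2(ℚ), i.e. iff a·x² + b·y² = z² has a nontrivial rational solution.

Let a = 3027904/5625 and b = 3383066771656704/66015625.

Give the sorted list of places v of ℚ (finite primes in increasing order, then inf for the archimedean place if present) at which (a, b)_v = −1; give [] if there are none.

[17, 41]

(a, b) ≡ (391, 41) mod (ℚ^×)²; places V = {2, 3, 5, 11, 13, 17, 23, 41, ∞}.
(a,b)_17: α=1, u≡7; β=2, v≡6 (mod 17); (7|17)=-1, (6|17)=-1; sign (−1)^0·-1^2·-1^1 = -1.
(a,b)_∞: sgn(391)=+, sgn(41)=+, so +1.
(a,b)_23: α=1, u≡5; β=2, v≡3 (mod 23); (5|23)=-1, (3|23)=+1; sign (−1)^0·-1^2·+1^1 = +1.
(a,b)_2: α=6, β=12; u≡7, v≡1 (mod 8); ε(u)ε(v)=1·0, αω(v)=6·0, βω(u)=12·0; sum ≡ 0  ⇒  +1.
(a,b)_5: α=-4, u≡1; β=-8, v≡1 (mod 5); (1|5)=+1, (1|5)=+1; sign (−1)^0·+1^-8·+1^-4 = +1.
(a,b)_41: α=0, u≡17; β=1, v≡21 (mod 41); (17|41)=-1, (21|41)=+1; sign (−1)^0·-1^1·+1^0 = -1.
(a,b)_3: α=-2, u≡1; β=2, v≡2 (mod 3); (1|3)=+1, (2|3)=-1; sign (−1)^0·+1^2·-1^-2 = +1.
(a,b)_11: α=2, u≡8; β=4, v≡10 (mod 11); (8|11)=-1, (10|11)=-1; sign (−1)^0·-1^4·-1^2 = +1.
(a,b)_13: α=0, u≡1; β=-2, v≡2 (mod 13); (1|13)=+1, (2|13)=-1; sign (−1)^0·+1^-2·-1^0 = +1.
(391, 41 / ℚ) ramifies at {17, 41}: a division algebra.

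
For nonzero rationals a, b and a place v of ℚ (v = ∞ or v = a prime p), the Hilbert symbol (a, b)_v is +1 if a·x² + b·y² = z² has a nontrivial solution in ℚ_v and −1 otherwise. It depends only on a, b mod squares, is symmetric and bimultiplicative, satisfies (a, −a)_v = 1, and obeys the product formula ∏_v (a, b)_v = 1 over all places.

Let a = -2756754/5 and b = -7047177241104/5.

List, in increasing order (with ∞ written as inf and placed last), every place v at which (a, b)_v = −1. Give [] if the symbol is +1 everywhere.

[11, 13, 17, inf]

(a, b) ≡ (-170170, -5) mod (ℚ^×)²; places V = {2, 3, 5, 7, 11, 13, 17, ∞}.
(a,b)_17: α=1, u≡7; β=2, v≡3 (mod 17); (7|17)=-1, (3|17)=-1; sign (−1)^0·-1^2·-1^1 = -1.
(a,b)_7: α=1, u≡1; β=2, v≡1 (mod 7); (1|7)=+1, (1|7)=+1; sign (−1)^0·+1^2·+1^1 = +1.
(a,b)_2: α=1, β=4; u≡3, v≡3 (mod 8); ε(u)ε(v)=1·1, αω(v)=1·1, βω(u)=4·1; sum ≡ 0  ⇒  +1.
(a,b)_5: α=-1, u≡1; β=-1, v≡1 (mod 5); (1|5)=+1, (1|5)=+1; sign (−1)^0·+1^-1·+1^-1 = +1.
(a,b)_∞: sgn(-170170)=−, sgn(-5)=−, so -1.
(a,b)_3: α=4, u≡2; β=2, v≡1 (mod 3); (2|3)=-1, (1|3)=+1; sign (−1)^0·-1^2·+1^4 = +1.
(a,b)_13: α=1, u≡10; β=4, v≡2 (mod 13); (10|13)=+1, (2|13)=-1; sign (−1)^0·+1^4·-1^1 = -1.
(a,b)_11: α=1, u≡2; β=2, v≡7 (mod 11); (2|11)=-1, (7|11)=-1; sign (−1)^0·-1^2·-1^1 = -1.
|Ram(-170170, -5)| = 4, even; anisotropic at {11, 13, 17, ∞}.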